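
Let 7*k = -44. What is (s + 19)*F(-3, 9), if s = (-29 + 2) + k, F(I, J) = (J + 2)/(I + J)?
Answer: -550/21 ≈ -26.190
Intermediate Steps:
k = -44/7 (k = (1/7)*(-44) = -44/7 ≈ -6.2857)
F(I, J) = (2 + J)/(I + J)
s = -233/7 (s = (-29 + 2) - 44/7 = -27 - 44/7 = -233/7 ≈ -33.286)
(s + 19)*F(-3, 9) = (-233/7 + 19)*((2 + 9)/(-3 + 9)) = -100*11/(7*6) = -50*11/21 = -100/7*11/6 = -550/21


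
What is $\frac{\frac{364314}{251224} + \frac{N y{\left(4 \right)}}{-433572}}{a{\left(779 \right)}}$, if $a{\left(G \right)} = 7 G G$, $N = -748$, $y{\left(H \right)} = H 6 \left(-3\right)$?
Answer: $\frac{6017767911}{19278980657605564} \approx 3.1214 \cdot 10^{-7}$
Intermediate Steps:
$y{\left(H \right)} = - 18 H$ ($y{\left(H \right)} = 6 H \left(-3\right) = - 18 H$)
$a{\left(G \right)} = 7 G^{2}$
$\frac{\frac{364314}{251224} + \frac{N y{\left(4 \right)}}{-433572}}{a{\left(779 \right)}} = \frac{\frac{364314}{251224} + \frac{\left(-748\right) \left(\left(-18\right) 4\right)}{-433572}}{7 \cdot 779^{2}} = \frac{364314 \cdot \frac{1}{251224} + \left(-748\right) \left(-72\right) \left(- \frac{1}{433572}\right)}{7 \cdot 606841} = \frac{\frac{182157}{125612} + 53856 \left(- \frac{1}{433572}\right)}{4247887} = \left(\frac{182157}{125612} - \frac{4488}{36131}\right) \frac{1}{4247887} = \frac{6017767911}{4538487172} \cdot \frac{1}{4247887} = \frac{6017767911}{19278980657605564}$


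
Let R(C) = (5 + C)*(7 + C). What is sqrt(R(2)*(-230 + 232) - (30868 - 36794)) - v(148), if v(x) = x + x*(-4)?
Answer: 444 + 2*sqrt(1513) ≈ 521.79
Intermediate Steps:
v(x) = -3*x (v(x) = x - 4*x = -3*x)
sqrt(R(2)*(-230 + 232) - (30868 - 36794)) - v(148) = sqrt((35 + 2**2 + 12*2)*(-230 + 232) - (30868 - 36794)) - (-3)*148 = sqrt((35 + 4 + 24)*2 - 1*(-5926)) - 1*(-444) = sqrt(63*2 + 5926) + 444 = sqrt(126 + 5926) + 444 = sqrt(6052) + 444 = 2*sqrt(1513) + 444 = 444 + 2*sqrt(1513)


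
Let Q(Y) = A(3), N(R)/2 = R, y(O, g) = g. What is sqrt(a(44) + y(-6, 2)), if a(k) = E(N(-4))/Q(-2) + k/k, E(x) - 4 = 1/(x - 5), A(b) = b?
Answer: 2*sqrt(182)/13 ≈ 2.0755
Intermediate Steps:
N(R) = 2*R
E(x) = 4 + 1/(-5 + x) (E(x) = 4 + 1/(x - 5) = 4 + 1/(-5 + x))
Q(Y) = 3
a(k) = 30/13 (a(k) = ((-19 + 4*(2*(-4)))/(-5 + 2*(-4)))/3 + k/k = ((-19 + 4*(-8))/(-5 - 8))*(1/3) + 1 = ((-19 - 32)/(-13))*(1/3) + 1 = -1/13*(-51)*(1/3) + 1 = (51/13)*(1/3) + 1 = 17/13 + 1 = 30/13)
sqrt(a(44) + y(-6, 2)) = sqrt(30/13 + 2) = sqrt(56/13) = 2*sqrt(182)/13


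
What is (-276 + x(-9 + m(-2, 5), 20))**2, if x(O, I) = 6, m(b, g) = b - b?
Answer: 72900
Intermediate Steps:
m(b, g) = 0
(-276 + x(-9 + m(-2, 5), 20))**2 = (-276 + 6)**2 = (-270)**2 = 72900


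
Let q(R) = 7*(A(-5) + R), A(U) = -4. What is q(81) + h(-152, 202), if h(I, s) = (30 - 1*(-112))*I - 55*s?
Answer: -32155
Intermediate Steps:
h(I, s) = -55*s + 142*I (h(I, s) = (30 + 112)*I - 55*s = 142*I - 55*s = -55*s + 142*I)
q(R) = -28 + 7*R (q(R) = 7*(-4 + R) = -28 + 7*R)
q(81) + h(-152, 202) = (-28 + 7*81) + (-55*202 + 142*(-152)) = (-28 + 567) + (-11110 - 21584) = 539 - 32694 = -32155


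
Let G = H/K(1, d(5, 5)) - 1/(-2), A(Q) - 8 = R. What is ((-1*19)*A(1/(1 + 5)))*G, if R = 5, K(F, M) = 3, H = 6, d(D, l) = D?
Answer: -1235/2 ≈ -617.50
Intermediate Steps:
A(Q) = 13 (A(Q) = 8 + 5 = 13)
G = 5/2 (G = 6/3 - 1/(-2) = 6*(⅓) - 1*(-½) = 2 + ½ = 5/2 ≈ 2.5000)
((-1*19)*A(1/(1 + 5)))*G = (-1*19*13)*(5/2) = -19*13*(5/2) = -247*5/2 = -1235/2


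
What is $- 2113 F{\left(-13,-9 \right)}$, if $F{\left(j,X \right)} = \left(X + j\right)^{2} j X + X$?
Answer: $-119635947$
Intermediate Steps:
$F{\left(j,X \right)} = X + X j \left(X + j\right)^{2}$ ($F{\left(j,X \right)} = j \left(X + j\right)^{2} X + X = X j \left(X + j\right)^{2} + X = X + X j \left(X + j\right)^{2}$)
$- 2113 F{\left(-13,-9 \right)} = - 2113 \left(- 9 \left(1 - 13 \left(-9 - 13\right)^{2}\right)\right) = - 2113 \left(- 9 \left(1 - 13 \left(-22\right)^{2}\right)\right) = - 2113 \left(- 9 \left(1 - 6292\right)\right) = - 2113 \left(\left(-9\right) \left(-6291\right)\right) = \left(-2113\right) 56619 = -119635947$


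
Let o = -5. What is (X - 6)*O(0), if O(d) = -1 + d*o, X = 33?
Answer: -27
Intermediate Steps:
O(d) = -1 - 5*d (O(d) = -1 + d*(-5) = -1 - 5*d)
(X - 6)*O(0) = (33 - 6)*(-1 - 5*0) = 27*(-1 + 0) = 27*(-1) = -27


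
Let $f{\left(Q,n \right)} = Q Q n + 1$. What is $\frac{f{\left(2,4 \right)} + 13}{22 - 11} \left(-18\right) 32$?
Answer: $- \frac{17280}{11} \approx -1570.9$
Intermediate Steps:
$f{\left(Q,n \right)} = 1 + n Q^{2}$ ($f{\left(Q,n \right)} = Q^{2} n + 1 = n Q^{2} + 1 = 1 + n Q^{2}$)
$\frac{f{\left(2,4 \right)} + 13}{22 - 11} \left(-18\right) 32 = \frac{\left(1 + 4 \cdot 2^{2}\right) + 13}{22 - 11} \left(-18\right) 32 = \frac{\left(1 + 4 \cdot 4\right) + 13}{11} \left(-18\right) 32 = \left(\left(1 + 16\right) + 13\right) \frac{1}{11} \left(-18\right) 32 = \left(17 + 13\right) \frac{1}{11} \left(-18\right) 32 = 30 \cdot \frac{1}{11} \left(-18\right) 32 = \frac{30}{11} \left(-18\right) 32 = \left(- \frac{540}{11}\right) 32 = - \frac{17280}{11}$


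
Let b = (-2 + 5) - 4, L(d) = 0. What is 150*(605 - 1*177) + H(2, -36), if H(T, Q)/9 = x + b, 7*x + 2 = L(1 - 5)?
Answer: 449319/7 ≈ 64188.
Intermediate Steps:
x = -2/7 (x = -2/7 + (⅐)*0 = -2/7 + 0 = -2/7 ≈ -0.28571)
b = -1 (b = 3 - 4 = -1)
H(T, Q) = -81/7 (H(T, Q) = 9*(-2/7 - 1) = 9*(-9/7) = -81/7)
150*(605 - 1*177) + H(2, -36) = 150*(605 - 1*177) - 81/7 = 150*(605 - 177) - 81/7 = 150*428 - 81/7 = 64200 - 81/7 = 449319/7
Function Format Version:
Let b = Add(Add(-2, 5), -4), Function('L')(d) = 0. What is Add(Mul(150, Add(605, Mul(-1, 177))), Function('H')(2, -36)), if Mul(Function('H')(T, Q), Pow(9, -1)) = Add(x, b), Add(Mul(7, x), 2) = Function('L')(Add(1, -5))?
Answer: Rational(449319, 7) ≈ 64188.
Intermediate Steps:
x = Rational(-2, 7) (x = Add(Rational(-2, 7), Mul(Rational(1, 7), 0)) = Add(Rational(-2, 7), 0) = Rational(-2, 7) ≈ -0.28571)
b = -1 (b = Add(3, -4) = -1)
Function('H')(T, Q) = Rational(-81, 7) (Function('H')(T, Q) = Mul(9, Add(Rational(-2, 7), -1)) = Mul(9, Rational(-9, 7)) = Rational(-81, 7))
Add(Mul(150, Add(605, Mul(-1, 177))), Function('H')(2, -36)) = Add(Mul(150, Add(605, Mul(-1, 177))), Rational(-81, 7)) = Add(Mul(150, Add(605, -177)), Rational(-81, 7)) = Add(Mul(150, 428), Rational(-81, 7)) = Add(64200, Rational(-81, 7)) = Rational(449319, 7)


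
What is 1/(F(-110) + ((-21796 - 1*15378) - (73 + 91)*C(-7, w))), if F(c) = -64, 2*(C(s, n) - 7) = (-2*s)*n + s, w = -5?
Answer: -1/32072 ≈ -3.1180e-5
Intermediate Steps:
C(s, n) = 7 + s/2 - n*s (C(s, n) = 7 + ((-2*s)*n + s)/2 = 7 + (-2*n*s + s)/2 = 7 + (s - 2*n*s)/2 = 7 + (s/2 - n*s) = 7 + s/2 - n*s)
1/(F(-110) + ((-21796 - 1*15378) - (73 + 91)*C(-7, w))) = 1/(-64 + ((-21796 - 1*15378) - (73 + 91)*(7 + (½)*(-7) - 1*(-5)*(-7)))) = 1/(-64 + ((-21796 - 15378) - 164*(7 - 7/2 - 35))) = 1/(-64 + (-37174 - 164*(-63)/2)) = 1/(-64 + (-37174 - 1*(-5166))) = 1/(-64 + (-37174 + 5166)) = 1/(-64 - 32008) = 1/(-32072) = -1/32072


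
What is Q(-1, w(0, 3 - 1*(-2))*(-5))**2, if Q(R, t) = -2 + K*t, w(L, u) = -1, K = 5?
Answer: 529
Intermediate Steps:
Q(R, t) = -2 + 5*t
Q(-1, w(0, 3 - 1*(-2))*(-5))**2 = (-2 + 5*(-1*(-5)))**2 = (-2 + 5*5)**2 = (-2 + 25)**2 = 23**2 = 529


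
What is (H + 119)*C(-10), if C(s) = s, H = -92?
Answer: -270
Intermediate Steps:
(H + 119)*C(-10) = (-92 + 119)*(-10) = 27*(-10) = -270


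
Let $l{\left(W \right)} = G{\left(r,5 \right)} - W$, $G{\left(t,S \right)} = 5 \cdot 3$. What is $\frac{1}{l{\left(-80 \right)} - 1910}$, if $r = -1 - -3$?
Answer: $- \frac{1}{1815} \approx -0.00055096$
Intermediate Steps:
$r = 2$ ($r = -1 + 3 = 2$)
$G{\left(t,S \right)} = 15$
$l{\left(W \right)} = 15 - W$
$\frac{1}{l{\left(-80 \right)} - 1910} = \frac{1}{\left(15 - -80\right) - 1910} = \frac{1}{\left(15 + 80\right) - 1910} = \frac{1}{95 - 1910} = \frac{1}{-1815} = - \frac{1}{1815}$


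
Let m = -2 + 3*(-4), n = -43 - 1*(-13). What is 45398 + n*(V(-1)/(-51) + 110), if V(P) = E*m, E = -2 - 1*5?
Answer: 716646/17 ≈ 42156.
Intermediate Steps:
n = -30 (n = -43 + 13 = -30)
E = -7 (E = -2 - 5 = -7)
m = -14 (m = -2 - 12 = -14)
V(P) = 98 (V(P) = -7*(-14) = 98)
45398 + n*(V(-1)/(-51) + 110) = 45398 - 30*(98/(-51) + 110) = 45398 - 30*(98*(-1/51) + 110) = 45398 - 30*(-98/51 + 110) = 45398 - 30*5512/51 = 45398 - 55120/17 = 716646/17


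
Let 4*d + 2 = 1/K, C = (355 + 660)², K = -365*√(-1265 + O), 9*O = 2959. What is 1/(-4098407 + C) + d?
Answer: -767046/1534091 + 3*I*√8426/12301960 ≈ -0.5 + 2.2385e-5*I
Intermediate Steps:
O = 2959/9 (O = (⅑)*2959 = 2959/9 ≈ 328.78)
K = -365*I*√8426/3 (K = -365*√(-1265 + 2959/9) = -365*I*√8426/3 ≈ -11168.0*I)
C = 1030225 (C = 1015² = 1030225)
d = -½ + 3*I*√8426/12301960 (d = -½ + 1/(4*((-365*I*√8426/3))) = -½ + (3*I*√8426/3075490)/4 = -½ + 3*I*√8426/12301960 ≈ -0.5 + 2.2385e-5*I)
1/(-4098407 + C) + d = 1/(-4098407 + 1030225) + (-½ + 3*I*√8426/12301960) = 1/(-3068182) + (-½ + 3*I*√8426/12301960) = -1/3068182 + (-½ + 3*I*√8426/12301960) = -767046/1534091 + 3*I*√8426/12301960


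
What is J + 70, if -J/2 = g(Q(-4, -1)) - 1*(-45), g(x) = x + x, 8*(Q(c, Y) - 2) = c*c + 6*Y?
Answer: -33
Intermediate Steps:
Q(c, Y) = 2 + c²/8 + 3*Y/4 (Q(c, Y) = 2 + (c*c + 6*Y)/8 = 2 + (c² + 6*Y)/8 = 2 + (c²/8 + 3*Y/4) = 2 + c²/8 + 3*Y/4)
g(x) = 2*x
J = -103 (J = -2*(2*(2 + (⅛)*(-4)² + (¾)*(-1)) - 1*(-45)) = -2*(2*(2 + (⅛)*16 - ¾) + 45) = -2*(2*(2 + 2 - ¾) + 45) = -2*(2*(13/4) + 45) = -2*(13/2 + 45) = -2*103/2 = -103)
J + 70 = -103 + 70 = -33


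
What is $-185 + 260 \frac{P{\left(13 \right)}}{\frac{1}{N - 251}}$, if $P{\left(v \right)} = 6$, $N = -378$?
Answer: $-981425$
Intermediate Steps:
$-185 + 260 \frac{P{\left(13 \right)}}{\frac{1}{N - 251}} = -185 + 260 \frac{6}{\frac{1}{-378 - 251}} = -185 + 260 \frac{6}{\frac{1}{-629}} = -185 + 260 \frac{6}{- \frac{1}{629}} = -185 + 260 \cdot 6 \left(-629\right) = -185 + 260 \left(-3774\right) = -185 - 981240 = -981425$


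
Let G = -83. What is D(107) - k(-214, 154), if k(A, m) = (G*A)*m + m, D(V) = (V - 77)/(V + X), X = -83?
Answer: -10942003/4 ≈ -2.7355e+6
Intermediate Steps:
D(V) = (-77 + V)/(-83 + V) (D(V) = (V - 77)/(V - 83) = (-77 + V)/(-83 + V))
k(A, m) = m - 83*A*m (k(A, m) = (-83*A)*m + m = -83*A*m + m = m - 83*A*m)
D(107) - k(-214, 154) = (-77 + 107)/(-83 + 107) - 154*(1 - 83*(-214)) = 30/24 - 154*(1 + 17762) = (1/24)*30 - 154*17763 = 5/4 - 1*2735502 = 5/4 - 2735502 = -10942003/4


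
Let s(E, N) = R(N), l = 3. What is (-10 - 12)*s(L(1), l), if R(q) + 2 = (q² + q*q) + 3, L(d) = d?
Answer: -418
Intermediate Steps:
R(q) = 1 + 2*q² (R(q) = -2 + ((q² + q*q) + 3) = -2 + ((q² + q²) + 3) = -2 + (2*q² + 3) = -2 + (3 + 2*q²) = 1 + 2*q²)
s(E, N) = 1 + 2*N²
(-10 - 12)*s(L(1), l) = (-10 - 12)*(1 + 2*3²) = -22*(1 + 2*9) = -22*(1 + 18) = -22*19 = -418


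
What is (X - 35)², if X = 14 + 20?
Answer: 1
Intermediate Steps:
X = 34
(X - 35)² = (34 - 35)² = (-1)² = 1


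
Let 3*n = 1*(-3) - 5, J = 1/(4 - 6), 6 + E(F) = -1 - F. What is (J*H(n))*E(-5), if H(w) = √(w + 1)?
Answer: I*√15/3 ≈ 1.291*I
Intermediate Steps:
E(F) = -7 - F (E(F) = -6 + (-1 - F) = -7 - F)
J = -½ (J = 1/(-2) = -½ ≈ -0.50000)
n = -8/3 (n = (1*(-3) - 5)/3 = (-3 - 5)/3 = (⅓)*(-8) = -8/3 ≈ -2.6667)
H(w) = √(1 + w)
(J*H(n))*E(-5) = (-√(1 - 8/3)/2)*(-7 - 1*(-5)) = (-I*√15/6)*(-7 + 5) = -I*√15/6*(-2) = I*√15/3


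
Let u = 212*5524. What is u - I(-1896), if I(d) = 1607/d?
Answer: 2220384455/1896 ≈ 1.1711e+6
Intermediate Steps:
u = 1171088
u - I(-1896) = 1171088 - 1607/(-1896) = 1171088 - 1607*(-1)/1896 = 1171088 - 1*(-1607/1896) = 1171088 + 1607/1896 = 2220384455/1896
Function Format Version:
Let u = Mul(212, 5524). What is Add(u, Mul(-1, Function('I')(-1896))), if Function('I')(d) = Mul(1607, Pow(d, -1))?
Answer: Rational(2220384455, 1896) ≈ 1.1711e+6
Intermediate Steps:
u = 1171088
Add(u, Mul(-1, Function('I')(-1896))) = Add(1171088, Mul(-1, Mul(1607, Pow(-1896, -1)))) = Add(1171088, Mul(-1, Mul(1607, Rational(-1, 1896)))) = Add(1171088, Mul(-1, Rational(-1607, 1896))) = Add(1171088, Rational(1607, 1896)) = Rational(2220384455, 1896)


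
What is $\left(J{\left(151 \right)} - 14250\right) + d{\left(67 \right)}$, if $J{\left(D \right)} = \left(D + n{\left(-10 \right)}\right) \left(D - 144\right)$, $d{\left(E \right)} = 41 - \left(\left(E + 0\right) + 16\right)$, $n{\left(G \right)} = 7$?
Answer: $-13186$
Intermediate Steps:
$d{\left(E \right)} = 25 - E$ ($d{\left(E \right)} = 41 - \left(E + 16\right) = 41 - \left(16 + E\right) = 25 - E$)
$J{\left(D \right)} = \left(-144 + D\right) \left(7 + D\right)$ ($J{\left(D \right)} = \left(D + 7\right) \left(D - 144\right) = \left(7 + D\right) \left(-144 + D\right) = \left(-144 + D\right) \left(7 + D\right)$)
$\left(J{\left(151 \right)} - 14250\right) + d{\left(67 \right)} = \left(\left(-1008 + 151^{2} - 20687\right) - 14250\right) + \left(25 - 67\right) = \left(\left(-1008 + 22801 - 20687\right) - 14250\right) + \left(25 - 67\right) = \left(1106 - 14250\right) - 42 = -13144 - 42 = -13186$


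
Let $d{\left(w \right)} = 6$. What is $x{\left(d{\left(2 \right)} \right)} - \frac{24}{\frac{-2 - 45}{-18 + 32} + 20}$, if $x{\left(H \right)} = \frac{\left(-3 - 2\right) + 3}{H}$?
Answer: $- \frac{1241}{699} \approx -1.7754$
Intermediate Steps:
$x{\left(H \right)} = - \frac{2}{H}$ ($x{\left(H \right)} = \frac{-5 + 3}{H} = - \frac{2}{H}$)
$x{\left(d{\left(2 \right)} \right)} - \frac{24}{\frac{-2 - 45}{-18 + 32} + 20} = - \frac{2}{6} - \frac{24}{\frac{-2 - 45}{-18 + 32} + 20} = \left(-2\right) \frac{1}{6} - \frac{24}{- \frac{47}{14} + 20} = - \frac{1}{3} - \frac{24}{\left(-47\right) \frac{1}{14} + 20} = - \frac{1}{3} - \frac{24}{- \frac{47}{14} + 20} = - \frac{1}{3} - \frac{24}{\frac{233}{14}} = - \frac{1}{3} - \frac{336}{233} = - \frac{1241}{699}$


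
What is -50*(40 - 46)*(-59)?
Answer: -17700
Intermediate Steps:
-50*(40 - 46)*(-59) = -50*(-6)*(-59) = -(-300)*(-59) = -1*17700 = -17700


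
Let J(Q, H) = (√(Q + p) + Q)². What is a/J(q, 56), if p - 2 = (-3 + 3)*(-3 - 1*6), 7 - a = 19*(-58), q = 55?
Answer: 1109/(55 + √57)² ≈ 0.28345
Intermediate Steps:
a = 1109 (a = 7 - 19*(-58) = 7 - 1*(-1102) = 7 + 1102 = 1109)
p = 2 (p = 2 + (-3 + 3)*(-3 - 1*6) = 2 + 0*(-3 - 6) = 2 + 0*(-9) = 2 + 0 = 2)
J(Q, H) = (Q + √(2 + Q))² (J(Q, H) = (√(Q + 2) + Q)² = (√(2 + Q) + Q)² = (Q + √(2 + Q))²)
a/J(q, 56) = 1109/((55 + √(2 + 55))²) = 1109/((55 + √57)²) = 1109/(55 + √57)²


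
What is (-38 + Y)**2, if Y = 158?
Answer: 14400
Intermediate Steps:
(-38 + Y)**2 = (-38 + 158)**2 = 120**2 = 14400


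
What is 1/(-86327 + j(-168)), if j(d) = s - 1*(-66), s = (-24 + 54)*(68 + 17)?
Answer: -1/83711 ≈ -1.1946e-5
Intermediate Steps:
s = 2550 (s = 30*85 = 2550)
j(d) = 2616 (j(d) = 2550 - 1*(-66) = 2550 + 66 = 2616)
1/(-86327 + j(-168)) = 1/(-86327 + 2616) = 1/(-83711) = -1/83711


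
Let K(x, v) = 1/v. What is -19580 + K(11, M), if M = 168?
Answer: -3289439/168 ≈ -19580.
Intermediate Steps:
-19580 + K(11, M) = -19580 + 1/168 = -3289439/168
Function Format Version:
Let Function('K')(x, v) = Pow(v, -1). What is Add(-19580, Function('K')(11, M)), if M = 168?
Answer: Rational(-3289439, 168) ≈ -19580.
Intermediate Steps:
Add(-19580, Function('K')(11, M)) = Add(-19580, Pow(168, -1)) = Add(-19580, Rational(1, 168)) = Rational(-3289439, 168)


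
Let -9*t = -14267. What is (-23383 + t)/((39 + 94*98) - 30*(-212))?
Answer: -196180/140499 ≈ -1.3963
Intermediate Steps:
t = 14267/9 (t = -⅑*(-14267) = 14267/9 ≈ 1585.2)
(-23383 + t)/((39 + 94*98) - 30*(-212)) = (-23383 + 14267/9)/((39 + 94*98) - 30*(-212)) = -196180/(9*((39 + 9212) + 6360)) = -196180/(9*(9251 + 6360)) = -196180/9/15611 = -196180/9*1/15611 = -196180/140499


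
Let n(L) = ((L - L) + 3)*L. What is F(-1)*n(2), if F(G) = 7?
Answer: 42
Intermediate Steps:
n(L) = 3*L (n(L) = (0 + 3)*L = 3*L)
F(-1)*n(2) = 7*(3*2) = 7*6 = 42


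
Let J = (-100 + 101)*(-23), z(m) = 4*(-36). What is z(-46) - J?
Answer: -121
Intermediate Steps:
z(m) = -144
J = -23 (J = 1*(-23) = -23)
z(-46) - J = -144 - 1*(-23) = -144 + 23 = -121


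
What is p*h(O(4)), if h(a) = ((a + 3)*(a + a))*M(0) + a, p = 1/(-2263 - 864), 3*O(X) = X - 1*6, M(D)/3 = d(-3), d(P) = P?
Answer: -82/9381 ≈ -0.0087411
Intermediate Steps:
M(D) = -9 (M(D) = 3*(-3) = -9)
O(X) = -2 + X/3 (O(X) = (X - 1*6)/3 = (X - 6)/3 = (-6 + X)/3 = -2 + X/3)
p = -1/3127 (p = 1/(-3127) = -1/3127 ≈ -0.00031980)
h(a) = a - 18*a*(3 + a) (h(a) = ((a + 3)*(a + a))*(-9) + a = ((3 + a)*(2*a))*(-9) + a = (2*a*(3 + a))*(-9) + a = -18*a*(3 + a) + a = a - 18*a*(3 + a))
p*h(O(4)) = -(-1)*(-2 + (⅓)*4)*(53 + 18*(-2 + (⅓)*4))/3127 = -(-1)*(-2 + 4/3)*(53 + 18*(-2 + 4/3))/3127 = -(-1)*(-2)*(53 + 18*(-⅔))/(3127*3) = -(-1)*(-2)*(53 - 12)/(3127*3) = -(-1)*(-2)*41/(3127*3) = -1/3127*82/3 = -82/9381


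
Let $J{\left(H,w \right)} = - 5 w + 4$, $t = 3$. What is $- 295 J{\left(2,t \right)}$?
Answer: $3245$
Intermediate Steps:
$J{\left(H,w \right)} = 4 - 5 w$
$- 295 J{\left(2,t \right)} = - 295 \left(4 - 15\right) = \left(-295\right) \left(-11\right) = 3245$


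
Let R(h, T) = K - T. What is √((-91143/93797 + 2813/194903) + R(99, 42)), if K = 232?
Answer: √63179316018302803434302/18281316691 ≈ 13.749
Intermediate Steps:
R(h, T) = 232 - T
√((-91143/93797 + 2813/194903) + R(99, 42)) = √((-91143/93797 + 2813/194903) + (232 - 1*42)) = √((-91143*1/93797 + 2813*(1/194903)) + (232 - 42)) = √((-91143/93797 + 2813/194903) + 190) = √(-17500193168/18281316691 + 190) = √(3455949978122/18281316691) = √63179316018302803434302/18281316691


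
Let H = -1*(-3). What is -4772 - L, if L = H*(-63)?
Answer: -4583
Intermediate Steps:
H = 3
L = -189 (L = 3*(-63) = -189)
-4772 - L = -4772 - 1*(-189) = -4772 + 189 = -4583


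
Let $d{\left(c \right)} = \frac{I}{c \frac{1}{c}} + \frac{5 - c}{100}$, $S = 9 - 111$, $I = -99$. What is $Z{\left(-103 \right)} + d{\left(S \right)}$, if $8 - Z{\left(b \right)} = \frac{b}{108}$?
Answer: $- \frac{60059}{675} \approx -88.976$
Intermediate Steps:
$Z{\left(b \right)} = 8 - \frac{b}{108}$
$S = -102$ ($S = 9 - 111 = -102$)
$d{\left(c \right)} = - \frac{1979}{20} - \frac{c}{100}$ ($d{\left(c \right)} = - \frac{99}{c \frac{1}{c}} + \frac{5 - c}{100} = - \frac{99}{1} + \left(5 - c\right) \frac{1}{100} = \left(-99\right) 1 - \left(- \frac{1}{20} + \frac{c}{100}\right) = -99 - \left(- \frac{1}{20} + \frac{c}{100}\right) = - \frac{1979}{20} - \frac{c}{100}$)
$Z{\left(-103 \right)} + d{\left(S \right)} = \left(8 - - \frac{103}{108}\right) - \frac{9793}{100} = \left(8 + \frac{103}{108}\right) + \left(- \frac{1979}{20} + \frac{51}{50}\right) = \frac{967}{108} - \frac{9793}{100} = - \frac{60059}{675}$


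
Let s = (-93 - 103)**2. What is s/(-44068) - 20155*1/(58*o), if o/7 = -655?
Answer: -16082373/20205178 ≈ -0.79595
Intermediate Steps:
o = -4585 (o = 7*(-655) = -4585)
s = 38416 (s = (-196)**2 = 38416)
s/(-44068) - 20155*1/(58*o) = 38416/(-44068) - 20155/(58*(-4585)) = 38416*(-1/44068) - 20155/(-265930) = -9604/11017 - 20155*(-1/265930) = -9604/11017 + 139/1834 = -16082373/20205178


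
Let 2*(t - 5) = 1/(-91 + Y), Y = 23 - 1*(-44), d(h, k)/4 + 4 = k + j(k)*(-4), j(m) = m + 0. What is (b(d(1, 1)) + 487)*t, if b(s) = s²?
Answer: 303769/48 ≈ 6328.5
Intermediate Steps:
j(m) = m
d(h, k) = -16 - 12*k (d(h, k) = -16 + 4*(k + k*(-4)) = -16 + 4*(k - 4*k) = -16 + 4*(-3*k) = -16 - 12*k)
Y = 67 (Y = 23 + 44 = 67)
t = 239/48 (t = 5 + 1/(2*(-91 + 67)) = 5 + (½)/(-24) = 5 + (½)*(-1/24) = 5 - 1/48 = 239/48 ≈ 4.9792)
(b(d(1, 1)) + 487)*t = ((-16 - 12*1)² + 487)*(239/48) = ((-16 - 12)² + 487)*(239/48) = ((-28)² + 487)*(239/48) = (784 + 487)*(239/48) = 1271*(239/48) = 303769/48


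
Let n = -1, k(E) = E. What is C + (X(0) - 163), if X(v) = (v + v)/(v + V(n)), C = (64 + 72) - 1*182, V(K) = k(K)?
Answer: -209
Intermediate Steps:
V(K) = K
C = -46 (C = 136 - 182 = -46)
X(v) = 2*v/(-1 + v) (X(v) = (v + v)/(v - 1) = (2*v)/(-1 + v) = 2*v/(-1 + v))
C + (X(0) - 163) = -46 + (2*0/(-1 + 0) - 163) = -46 + (2*0/(-1) - 163) = -46 + (2*0*(-1) - 163) = -46 + (0 - 163) = -46 - 163 = -209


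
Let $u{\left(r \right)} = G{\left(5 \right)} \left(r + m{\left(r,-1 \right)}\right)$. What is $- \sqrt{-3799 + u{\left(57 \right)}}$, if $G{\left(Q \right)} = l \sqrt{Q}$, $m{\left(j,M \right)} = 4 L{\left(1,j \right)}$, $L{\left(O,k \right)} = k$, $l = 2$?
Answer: $- i \sqrt{3799 - 570 \sqrt{5}} \approx - 50.244 i$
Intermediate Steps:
$m{\left(j,M \right)} = 4 j$
$G{\left(Q \right)} = 2 \sqrt{Q}$
$u{\left(r \right)} = 10 r \sqrt{5}$ ($u{\left(r \right)} = 2 \sqrt{5} \left(r + 4 r\right) = 2 \sqrt{5} \cdot 5 r = 10 r \sqrt{5}$)
$- \sqrt{-3799 + u{\left(57 \right)}} = - \sqrt{-3799 + 10 \cdot 57 \sqrt{5}} = - \sqrt{-3799 + 570 \sqrt{5}}$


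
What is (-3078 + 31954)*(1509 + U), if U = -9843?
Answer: -240652584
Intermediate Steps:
(-3078 + 31954)*(1509 + U) = (-3078 + 31954)*(1509 - 9843) = 28876*(-8334) = -240652584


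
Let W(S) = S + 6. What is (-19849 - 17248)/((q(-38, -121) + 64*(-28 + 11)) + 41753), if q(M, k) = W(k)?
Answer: -37097/40550 ≈ -0.91485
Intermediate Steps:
W(S) = 6 + S
q(M, k) = 6 + k
(-19849 - 17248)/((q(-38, -121) + 64*(-28 + 11)) + 41753) = (-19849 - 17248)/(((6 - 121) + 64*(-28 + 11)) + 41753) = -37097/((-115 + 64*(-17)) + 41753) = -37097/((-115 - 1088) + 41753) = -37097/(-1203 + 41753) = -37097/40550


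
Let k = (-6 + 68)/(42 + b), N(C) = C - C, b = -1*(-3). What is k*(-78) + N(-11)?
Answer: -1612/15 ≈ -107.47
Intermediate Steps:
b = 3
N(C) = 0
k = 62/45 (k = (-6 + 68)/(42 + 3) = 62/45 ≈ 1.3778)
k*(-78) + N(-11) = (62/45)*(-78) + 0 = -1612/15 + 0 = -1612/15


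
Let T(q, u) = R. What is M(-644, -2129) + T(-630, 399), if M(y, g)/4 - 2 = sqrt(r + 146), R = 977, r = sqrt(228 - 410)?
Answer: 985 + 4*sqrt(146 + I*sqrt(182)) ≈ 1033.4 + 2.2306*I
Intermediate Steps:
r = I*sqrt(182) (r = sqrt(-182) = I*sqrt(182) ≈ 13.491*I)
M(y, g) = 8 + 4*sqrt(146 + I*sqrt(182)) (M(y, g) = 8 + 4*sqrt(I*sqrt(182) + 146) = 8 + 4*sqrt(146 + I*sqrt(182)))
T(q, u) = 977
M(-644, -2129) + T(-630, 399) = (8 + 4*sqrt(146 + I*sqrt(182))) + 977 = 985 + 4*sqrt(146 + I*sqrt(182))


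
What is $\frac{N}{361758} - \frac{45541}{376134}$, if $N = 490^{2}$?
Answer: $\frac{12305825387}{22678247262} \approx 0.54263$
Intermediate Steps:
$N = 240100$
$\frac{N}{361758} - \frac{45541}{376134} = \frac{240100}{361758} - \frac{45541}{376134} = 240100 \cdot \frac{1}{361758} - \frac{45541}{376134} = \frac{120050}{180879} - \frac{45541}{376134} = \frac{12305825387}{22678247262}$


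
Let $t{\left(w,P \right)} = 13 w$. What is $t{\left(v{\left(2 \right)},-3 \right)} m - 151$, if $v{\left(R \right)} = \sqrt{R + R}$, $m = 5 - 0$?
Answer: $-21$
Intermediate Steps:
$m = 5$ ($m = 5 + 0 = 5$)
$v{\left(R \right)} = \sqrt{2} \sqrt{R}$ ($v{\left(R \right)} = \sqrt{2 R} = \sqrt{2} \sqrt{R}$)
$t{\left(v{\left(2 \right)},-3 \right)} m - 151 = 13 \sqrt{2} \sqrt{2} \cdot 5 - 151 = 13 \cdot 2 \cdot 5 - 151 = 26 \cdot 5 - 151 = 130 - 151 = -21$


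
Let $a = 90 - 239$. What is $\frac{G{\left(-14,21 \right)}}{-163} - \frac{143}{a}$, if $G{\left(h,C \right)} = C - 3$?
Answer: $\frac{20627}{24287} \approx 0.8493$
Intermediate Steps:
$G{\left(h,C \right)} = -3 + C$
$a = -149$
$\frac{G{\left(-14,21 \right)}}{-163} - \frac{143}{a} = \frac{-3 + 21}{-163} - \frac{143}{-149} = 18 \left(- \frac{1}{163}\right) - - \frac{143}{149} = - \frac{18}{163} + \frac{143}{149} = \frac{20627}{24287}$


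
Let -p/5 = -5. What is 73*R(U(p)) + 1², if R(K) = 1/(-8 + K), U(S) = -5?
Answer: -60/13 ≈ -4.6154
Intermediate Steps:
p = 25 (p = -5*(-5) = 25)
73*R(U(p)) + 1² = 73/(-8 - 5) + 1² = 73/(-13) + 1 = 73*(-1/13) + 1 = -73/13 + 1 = -60/13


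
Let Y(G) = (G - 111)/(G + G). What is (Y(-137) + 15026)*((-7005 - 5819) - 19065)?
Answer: -65649437854/137 ≈ -4.7919e+8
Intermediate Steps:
Y(G) = (-111 + G)/(2*G) (Y(G) = (-111 + G)/((2*G)) = (-111 + G)*(1/(2*G)) = (-111 + G)/(2*G))
(Y(-137) + 15026)*((-7005 - 5819) - 19065) = ((½)*(-111 - 137)/(-137) + 15026)*((-7005 - 5819) - 19065) = ((½)*(-1/137)*(-248) + 15026)*(-12824 - 19065) = (124/137 + 15026)*(-31889) = (2058686/137)*(-31889) = -65649437854/137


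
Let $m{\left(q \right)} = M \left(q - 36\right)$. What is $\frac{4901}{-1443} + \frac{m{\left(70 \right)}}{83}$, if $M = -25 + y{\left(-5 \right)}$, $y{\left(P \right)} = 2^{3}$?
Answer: $- \frac{95449}{9213} \approx -10.36$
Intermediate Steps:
$y{\left(P \right)} = 8$
$M = -17$ ($M = -25 + 8 = -17$)
$m{\left(q \right)} = 612 - 17 q$ ($m{\left(q \right)} = - 17 \left(q - 36\right) = - 17 \left(-36 + q\right) = 612 - 17 q$)
$\frac{4901}{-1443} + \frac{m{\left(70 \right)}}{83} = \frac{4901}{-1443} + \frac{612 - 1190}{83} = 4901 \left(- \frac{1}{1443}\right) + \left(612 - 1190\right) \frac{1}{83} = - \frac{377}{111} - \frac{578}{83} = - \frac{95449}{9213}$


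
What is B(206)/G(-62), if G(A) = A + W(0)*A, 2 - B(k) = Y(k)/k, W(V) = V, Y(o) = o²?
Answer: 102/31 ≈ 3.2903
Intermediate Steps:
B(k) = 2 - k (B(k) = 2 - k²/k = 2 - k)
G(A) = A (G(A) = A + 0*A = A + 0 = A)
B(206)/G(-62) = (2 - 1*206)/(-62) = (2 - 206)*(-1/62) = -204*(-1/62) = 102/31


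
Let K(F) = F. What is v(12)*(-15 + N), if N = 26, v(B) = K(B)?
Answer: 132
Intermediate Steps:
v(B) = B
v(12)*(-15 + N) = 12*(-15 + 26) = 12*11 = 132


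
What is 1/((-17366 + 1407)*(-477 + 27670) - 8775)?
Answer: -1/433981862 ≈ -2.3042e-9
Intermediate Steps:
1/((-17366 + 1407)*(-477 + 27670) - 8775) = 1/(-15959*27193 - 8775) = 1/(-433973087 - 8775) = 1/(-433981862) = -1/433981862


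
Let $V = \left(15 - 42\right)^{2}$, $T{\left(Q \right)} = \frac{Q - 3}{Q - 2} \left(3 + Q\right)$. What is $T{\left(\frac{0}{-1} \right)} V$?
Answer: $\frac{6561}{2} \approx 3280.5$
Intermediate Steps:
$T{\left(Q \right)} = \frac{\left(-3 + Q\right) \left(3 + Q\right)}{-2 + Q}$ ($T{\left(Q \right)} = \frac{-3 + Q}{-2 + Q} \left(3 + Q\right) = \frac{\left(-3 + Q\right) \left(3 + Q\right)}{-2 + Q}$)
$V = 729$ ($V = \left(-27\right)^{2} = 729$)
$T{\left(\frac{0}{-1} \right)} V = \frac{-9 + \left(\frac{0}{-1}\right)^{2}}{-2 + \frac{0}{-1}} \cdot 729 = \frac{-9 + \left(0 \left(-1\right)\right)^{2}}{-2 + 0 \left(-1\right)} 729 = \frac{-9 + 0^{2}}{-2 + 0} \cdot 729 = \frac{-9 + 0}{-2} \cdot 729 = \left(- \frac{1}{2}\right) \left(-9\right) 729 = \frac{9}{2} \cdot 729 = \frac{6561}{2}$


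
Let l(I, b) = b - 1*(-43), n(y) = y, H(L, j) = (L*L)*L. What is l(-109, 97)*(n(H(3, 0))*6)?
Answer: 22680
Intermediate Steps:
H(L, j) = L³ (H(L, j) = L²*L = L³)
l(I, b) = 43 + b (l(I, b) = b + 43 = 43 + b)
l(-109, 97)*(n(H(3, 0))*6) = (43 + 97)*(3³*6) = 140*(27*6) = 140*162 = 22680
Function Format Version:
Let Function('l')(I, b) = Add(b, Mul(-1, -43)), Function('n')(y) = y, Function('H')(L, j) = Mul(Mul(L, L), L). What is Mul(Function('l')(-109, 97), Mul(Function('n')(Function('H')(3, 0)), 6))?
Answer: 22680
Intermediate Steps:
Function('H')(L, j) = Pow(L, 3) (Function('H')(L, j) = Mul(Pow(L, 2), L) = Pow(L, 3))
Function('l')(I, b) = Add(43, b) (Function('l')(I, b) = Add(b, 43) = Add(43, b))
Mul(Function('l')(-109, 97), Mul(Function('n')(Function('H')(3, 0)), 6)) = Mul(Add(43, 97), Mul(Pow(3, 3), 6)) = Mul(140, Mul(27, 6)) = Mul(140, 162) = 22680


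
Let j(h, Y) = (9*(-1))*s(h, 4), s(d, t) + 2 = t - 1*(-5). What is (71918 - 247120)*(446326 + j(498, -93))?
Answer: -78186170126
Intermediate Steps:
s(d, t) = 3 + t (s(d, t) = -2 + (t - 1*(-5)) = -2 + (t + 5) = -2 + (5 + t) = 3 + t)
j(h, Y) = -63 (j(h, Y) = (9*(-1))*(3 + 4) = -9*7 = -63)
(71918 - 247120)*(446326 + j(498, -93)) = (71918 - 247120)*(446326 - 63) = -175202*446263 = -78186170126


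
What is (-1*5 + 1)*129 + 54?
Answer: -462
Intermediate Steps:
(-1*5 + 1)*129 + 54 = (-5 + 1)*129 + 54 = -4*129 + 54 = -516 + 54 = -462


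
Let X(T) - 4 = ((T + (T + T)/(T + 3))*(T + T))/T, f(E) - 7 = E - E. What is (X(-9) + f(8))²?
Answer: 1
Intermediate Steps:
f(E) = 7 (f(E) = 7 + (E - E) = 7 + 0 = 7)
X(T) = 4 + 2*T + 4*T/(3 + T) (X(T) = 4 + ((T + (T + T)/(T + 3))*(T + T))/T = 4 + ((T + (2*T)/(3 + T))*(2*T))/T = 4 + ((T + 2*T/(3 + T))*(2*T))/T = 4 + (2*T*(T + 2*T/(3 + T)))/T = 4 + (2*T + 4*T/(3 + T)) = 4 + 2*T + 4*T/(3 + T))
(X(-9) + f(8))² = (2*(6 + (-9)² + 7*(-9))/(3 - 9) + 7)² = (2*(6 + 81 - 63)/(-6) + 7)² = (2*(-⅙)*24 + 7)² = (-8 + 7)² = (-1)² = 1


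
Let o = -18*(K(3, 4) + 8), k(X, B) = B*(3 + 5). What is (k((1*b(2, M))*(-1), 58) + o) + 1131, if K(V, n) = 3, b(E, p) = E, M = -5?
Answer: 1397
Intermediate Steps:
k(X, B) = 8*B (k(X, B) = B*8 = 8*B)
o = -198 (o = -18*(3 + 8) = -18*11 = -198)
(k((1*b(2, M))*(-1), 58) + o) + 1131 = (8*58 - 198) + 1131 = (464 - 198) + 1131 = 266 + 1131 = 1397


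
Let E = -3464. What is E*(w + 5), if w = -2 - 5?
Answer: 6928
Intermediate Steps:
w = -7
E*(w + 5) = -3464*(-7 + 5) = -3464*(-2) = 6928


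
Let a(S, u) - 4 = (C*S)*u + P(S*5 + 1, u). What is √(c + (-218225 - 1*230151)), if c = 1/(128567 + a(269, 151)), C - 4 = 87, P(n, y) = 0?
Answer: I*√65596781118399351/382490 ≈ 669.61*I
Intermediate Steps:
C = 91 (C = 4 + 87 = 91)
a(S, u) = 4 + 91*S*u (a(S, u) = 4 + ((91*S)*u + 0) = 4 + (91*S*u + 0) = 4 + 91*S*u)
c = 1/3824900 (c = 1/(128567 + (4 + 91*269*151)) = 1/(128567 + (4 + 3696329)) = 1/(128567 + 3696333) = 1/3824900 ≈ 2.6144e-7)
√(c + (-218225 - 1*230151)) = √(1/3824900 + (-218225 - 1*230151)) = √(1/3824900 + (-218225 - 230151)) = √(1/3824900 - 448376) = √(-1714993362399/3824900) = I*√65596781118399351/382490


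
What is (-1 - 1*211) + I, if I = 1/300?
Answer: -63599/300 ≈ -212.00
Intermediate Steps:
I = 1/300 ≈ 0.0033333
(-1 - 1*211) + I = (-1 - 1*211) + 1/300 = (-1 - 211) + 1/300 = -212 + 1/300 = -63599/300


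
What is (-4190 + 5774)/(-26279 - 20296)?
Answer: -176/5175 ≈ -0.034010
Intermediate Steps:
(-4190 + 5774)/(-26279 - 20296) = 1584/(-46575) = 1584*(-1/46575) = -176/5175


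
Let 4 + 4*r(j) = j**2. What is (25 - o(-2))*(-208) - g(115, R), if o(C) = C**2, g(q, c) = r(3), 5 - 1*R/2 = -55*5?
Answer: -17477/4 ≈ -4369.3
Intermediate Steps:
R = 560 (R = 10 - (-110)*5 = 10 - 2*(-275) = 10 + 550 = 560)
r(j) = -1 + j**2/4
g(q, c) = 5/4 (g(q, c) = -1 + (1/4)*3**2 = -1 + (1/4)*9 = -1 + 9/4 = 5/4)
(25 - o(-2))*(-208) - g(115, R) = (25 - 1*(-2)**2)*(-208) - 1*5/4 = (25 - 1*4)*(-208) - 5/4 = (25 - 4)*(-208) - 5/4 = 21*(-208) - 5/4 = -4368 - 5/4 = -17477/4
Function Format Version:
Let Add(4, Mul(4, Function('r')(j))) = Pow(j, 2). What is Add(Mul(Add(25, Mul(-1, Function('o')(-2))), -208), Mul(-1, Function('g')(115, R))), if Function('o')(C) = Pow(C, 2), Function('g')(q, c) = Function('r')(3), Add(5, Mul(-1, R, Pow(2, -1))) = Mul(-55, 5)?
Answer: Rational(-17477, 4) ≈ -4369.3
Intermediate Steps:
R = 560 (R = Add(10, Mul(-2, Mul(-55, 5))) = Add(10, Mul(-2, -275)) = Add(10, 550) = 560)
Function('r')(j) = Add(-1, Mul(Rational(1, 4), Pow(j, 2)))
Function('g')(q, c) = Rational(5, 4) (Function('g')(q, c) = Add(-1, Mul(Rational(1, 4), Pow(3, 2))) = Add(-1, Mul(Rational(1, 4), 9)) = Add(-1, Rational(9, 4)) = Rational(5, 4))
Add(Mul(Add(25, Mul(-1, Function('o')(-2))), -208), Mul(-1, Function('g')(115, R))) = Add(Mul(Add(25, Mul(-1, Pow(-2, 2))), -208), Mul(-1, Rational(5, 4))) = Add(Mul(Add(25, Mul(-1, 4)), -208), Rational(-5, 4)) = Add(Mul(Add(25, -4), -208), Rational(-5, 4)) = Add(Mul(21, -208), Rational(-5, 4)) = Add(-4368, Rational(-5, 4)) = Rational(-17477, 4)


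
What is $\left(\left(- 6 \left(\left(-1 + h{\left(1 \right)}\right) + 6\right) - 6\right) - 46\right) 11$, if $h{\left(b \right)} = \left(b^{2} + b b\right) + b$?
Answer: $-1100$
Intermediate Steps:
$h{\left(b \right)} = b + 2 b^{2}$ ($h{\left(b \right)} = \left(b^{2} + b^{2}\right) + b = 2 b^{2} + b = b + 2 b^{2}$)
$\left(\left(- 6 \left(\left(-1 + h{\left(1 \right)}\right) + 6\right) - 6\right) - 46\right) 11 = \left(\left(- 6 \left(\left(-1 + 1 \left(1 + 2 \cdot 1\right)\right) + 6\right) - 6\right) - 46\right) 11 = \left(\left(- 6 \left(\left(-1 + 1 \left(1 + 2\right)\right) + 6\right) - 6\right) - 46\right) 11 = \left(\left(- 6 \left(\left(-1 + 1 \cdot 3\right) + 6\right) - 6\right) - 46\right) 11 = \left(\left(- 6 \left(\left(-1 + 3\right) + 6\right) - 6\right) - 46\right) 11 = \left(\left(- 6 \left(2 + 6\right) - 6\right) - 46\right) 11 = \left(\left(\left(-6\right) 8 - 6\right) - 46\right) 11 = \left(\left(-48 - 6\right) - 46\right) 11 = \left(-54 - 46\right) 11 = \left(-100\right) 11 = -1100$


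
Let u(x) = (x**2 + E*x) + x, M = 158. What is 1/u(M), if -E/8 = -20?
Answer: 1/50402 ≈ 1.9840e-5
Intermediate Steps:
E = 160 (E = -8*(-20) = 160)
u(x) = x**2 + 161*x (u(x) = (x**2 + 160*x) + x = x**2 + 161*x)
1/u(M) = 1/(158*(161 + 158)) = 1/(158*319) = 1/50402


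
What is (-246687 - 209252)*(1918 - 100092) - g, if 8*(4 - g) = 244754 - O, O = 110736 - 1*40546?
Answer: 89522754405/2 ≈ 4.4761e+10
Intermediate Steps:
O = 70190 (O = 110736 - 40546 = 70190)
g = -43633/2 (g = 4 - (244754 - 1*70190)/8 = 4 - (244754 - 70190)/8 = 4 - ⅛*174564 = 4 - 43641/2 = -43633/2 ≈ -21817.)
(-246687 - 209252)*(1918 - 100092) - g = (-246687 - 209252)*(1918 - 100092) - 1*(-43633/2) = -455939*(-98174) + 43633/2 = 44761355386 + 43633/2 = 89522754405/2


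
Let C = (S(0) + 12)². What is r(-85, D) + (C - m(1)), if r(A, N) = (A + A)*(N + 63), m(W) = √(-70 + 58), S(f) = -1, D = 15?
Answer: -13139 - 2*I*√3 ≈ -13139.0 - 3.4641*I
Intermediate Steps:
C = 121 (C = (-1 + 12)² = 11² = 121)
m(W) = 2*I*√3 (m(W) = √(-12) = 2*I*√3)
r(A, N) = 2*A*(63 + N) (r(A, N) = (2*A)*(63 + N) = 2*A*(63 + N))
r(-85, D) + (C - m(1)) = 2*(-85)*(63 + 15) + (121 - 2*I*√3) = 2*(-85)*78 + (121 - 2*I*√3) = -13260 + (121 - 2*I*√3) = -13139 - 2*I*√3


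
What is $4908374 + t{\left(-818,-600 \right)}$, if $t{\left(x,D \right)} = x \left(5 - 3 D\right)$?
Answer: $3431884$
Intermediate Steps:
$4908374 + t{\left(-818,-600 \right)} = 4908374 - 818 \left(5 - -1800\right) = 4908374 - 818 \left(5 + 1800\right) = 4908374 - 1476490 = 3431884$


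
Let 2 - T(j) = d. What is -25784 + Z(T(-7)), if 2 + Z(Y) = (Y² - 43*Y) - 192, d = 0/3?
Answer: -26060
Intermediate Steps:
d = 0 (d = 0*(⅓) = 0)
T(j) = 2 (T(j) = 2 - 1*0 = 2 + 0 = 2)
Z(Y) = -194 + Y² - 43*Y (Z(Y) = -2 + ((Y² - 43*Y) - 192) = -2 + (-192 + Y² - 43*Y) = -194 + Y² - 43*Y)
-25784 + Z(T(-7)) = -25784 + (-194 + 2² - 43*2) = -25784 + (-194 + 4 - 86) = -25784 - 276 = -26060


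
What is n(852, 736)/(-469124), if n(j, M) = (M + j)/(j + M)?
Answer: -1/469124 ≈ -2.1316e-6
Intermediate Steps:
n(j, M) = 1 (n(j, M) = (M + j)/(M + j) = 1)
n(852, 736)/(-469124) = 1/(-469124) = 1*(-1/469124) = -1/469124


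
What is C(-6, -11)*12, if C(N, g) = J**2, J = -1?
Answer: 12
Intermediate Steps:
C(N, g) = 1 (C(N, g) = (-1)**2 = 1)
C(-6, -11)*12 = 1*12 = 12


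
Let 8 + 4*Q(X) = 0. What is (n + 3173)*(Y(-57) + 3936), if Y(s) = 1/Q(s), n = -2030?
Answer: 8996553/2 ≈ 4.4983e+6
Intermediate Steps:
Q(X) = -2 (Q(X) = -2 + (1/4)*0 = -2 + 0 = -2)
Y(s) = -1/2 (Y(s) = 1/(-2) = -1/2)
(n + 3173)*(Y(-57) + 3936) = (-2030 + 3173)*(-1/2 + 3936) = 1143*(7871/2) = 8996553/2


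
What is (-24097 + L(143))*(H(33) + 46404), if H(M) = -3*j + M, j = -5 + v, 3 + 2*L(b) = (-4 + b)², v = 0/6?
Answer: -670673976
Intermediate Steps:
v = 0 (v = 0*(⅙) = 0)
L(b) = -3/2 + (-4 + b)²/2
j = -5 (j = -5 + 0 = -5)
H(M) = 15 + M (H(M) = -3*(-5) + M = 15 + M)
(-24097 + L(143))*(H(33) + 46404) = (-24097 + (-3/2 + (-4 + 143)²/2))*((15 + 33) + 46404) = (-24097 + (-3/2 + (½)*139²))*(48 + 46404) = (-24097 + (-3/2 + (½)*19321))*46452 = (-24097 + (-3/2 + 19321/2))*46452 = (-24097 + 9659)*46452 = -14438*46452 = -670673976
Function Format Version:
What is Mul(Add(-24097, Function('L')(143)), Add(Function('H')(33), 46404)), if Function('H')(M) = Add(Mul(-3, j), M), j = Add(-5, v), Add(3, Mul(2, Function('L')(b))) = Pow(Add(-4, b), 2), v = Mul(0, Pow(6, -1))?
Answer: -670673976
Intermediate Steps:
v = 0 (v = Mul(0, Rational(1, 6)) = 0)
Function('L')(b) = Add(Rational(-3, 2), Mul(Rational(1, 2), Pow(Add(-4, b), 2)))
j = -5 (j = Add(-5, 0) = -5)
Function('H')(M) = Add(15, M) (Function('H')(M) = Add(Mul(-3, -5), M) = Add(15, M))
Mul(Add(-24097, Function('L')(143)), Add(Function('H')(33), 46404)) = Mul(Add(-24097, Add(Rational(-3, 2), Mul(Rational(1, 2), Pow(Add(-4, 143), 2)))), Add(Add(15, 33), 46404)) = Mul(Add(-24097, Add(Rational(-3, 2), Mul(Rational(1, 2), Pow(139, 2)))), Add(48, 46404)) = Mul(Add(-24097, Add(Rational(-3, 2), Mul(Rational(1, 2), 19321))), 46452) = Mul(Add(-24097, Add(Rational(-3, 2), Rational(19321, 2))), 46452) = Mul(Add(-24097, 9659), 46452) = Mul(-14438, 46452) = -670673976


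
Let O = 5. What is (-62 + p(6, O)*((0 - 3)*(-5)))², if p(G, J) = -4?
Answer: 14884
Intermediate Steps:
(-62 + p(6, O)*((0 - 3)*(-5)))² = (-62 - 4*(0 - 3)*(-5))² = (-62 - (-12)*(-5))² = (-62 - 4*15)² = (-62 - 60)² = (-122)² = 14884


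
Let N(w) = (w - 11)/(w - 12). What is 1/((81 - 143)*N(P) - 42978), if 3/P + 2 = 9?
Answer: -81/3485806 ≈ -2.3237e-5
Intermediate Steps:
P = 3/7 (P = 3/(-2 + 9) = 3/7 ≈ 0.42857)
N(w) = (-11 + w)/(-12 + w)
1/((81 - 143)*N(P) - 42978) = 1/((81 - 143)*((-11 + 3/7)/(-12 + 3/7)) - 42978) = 1/(-62*(-74)/((-81/7)*7) - 42978) = 1/(-(-434)*(-74)/(81*7) - 42978) = 1/(-62*74/81 - 42978) = 1/(-4588/81 - 42978) = 1/(-3485806/81) = -81/3485806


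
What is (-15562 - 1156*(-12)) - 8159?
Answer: -9849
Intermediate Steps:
(-15562 - 1156*(-12)) - 8159 = (-15562 - 1*(-13872)) - 8159 = (-15562 + 13872) - 8159 = -1690 - 8159 = -9849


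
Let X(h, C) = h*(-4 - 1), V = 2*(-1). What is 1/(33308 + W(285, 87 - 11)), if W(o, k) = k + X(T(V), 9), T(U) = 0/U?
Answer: 1/33384 ≈ 2.9954e-5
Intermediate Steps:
V = -2
T(U) = 0
X(h, C) = -5*h (X(h, C) = h*(-5) = -5*h)
W(o, k) = k (W(o, k) = k - 5*0 = k + 0 = k)
1/(33308 + W(285, 87 - 11)) = 1/(33308 + (87 - 11)) = 1/(33308 + 76) = 1/33384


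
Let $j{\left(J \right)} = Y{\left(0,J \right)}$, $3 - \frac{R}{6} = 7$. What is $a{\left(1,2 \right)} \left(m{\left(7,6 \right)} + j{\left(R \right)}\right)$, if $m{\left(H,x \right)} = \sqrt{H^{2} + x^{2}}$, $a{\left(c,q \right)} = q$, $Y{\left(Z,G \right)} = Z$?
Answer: $2 \sqrt{85} \approx 18.439$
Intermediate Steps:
$R = -24$ ($R = 18 - 42 = -24$)
$j{\left(J \right)} = 0$
$a{\left(1,2 \right)} \left(m{\left(7,6 \right)} + j{\left(R \right)}\right) = 2 \left(\sqrt{7^{2} + 6^{2}} + 0\right) = 2 \left(\sqrt{49 + 36} + 0\right) = 2 \left(\sqrt{85} + 0\right) = 2 \sqrt{85}$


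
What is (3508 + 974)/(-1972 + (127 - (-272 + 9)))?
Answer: -2241/791 ≈ -2.8331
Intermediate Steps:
(3508 + 974)/(-1972 + (127 - (-272 + 9))) = 4482/(-1972 + (127 - 1*(-263))) = 4482/(-1972 + (127 + 263)) = 4482/(-1972 + 390) = 4482/(-1582) = 4482*(-1/1582) = -2241/791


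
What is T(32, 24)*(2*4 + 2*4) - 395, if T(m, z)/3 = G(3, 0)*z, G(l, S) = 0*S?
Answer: -395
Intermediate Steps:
G(l, S) = 0
T(m, z) = 0 (T(m, z) = 3*(0*z) = 3*0 = 0)
T(32, 24)*(2*4 + 2*4) - 395 = 0*(2*4 + 2*4) - 395 = 0*(8 + 8) - 395 = 0*16 - 395 = 0 - 395 = -395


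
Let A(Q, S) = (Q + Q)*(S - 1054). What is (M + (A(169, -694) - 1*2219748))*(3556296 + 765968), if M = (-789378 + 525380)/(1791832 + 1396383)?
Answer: -38730545918342182192/3188215 ≈ -1.2148e+13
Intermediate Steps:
A(Q, S) = 2*Q*(-1054 + S) (A(Q, S) = (2*Q)*(-1054 + S) = 2*Q*(-1054 + S))
M = -263998/3188215 ≈ -0.082804
(M + (A(169, -694) - 1*2219748))*(3556296 + 765968) = (-263998/3188215 + (2*169*(-1054 - 694) - 1*2219748))*(3556296 + 765968) = (-263998/3188215 + (2*169*(-1748) - 2219748))*4322264 = (-263998/3188215 + (-590824 - 2219748))*4322264 = (-263998/3188215 - 2810572)*4322264 = -8960708072978/3188215*4322264 = -38730545918342182192/3188215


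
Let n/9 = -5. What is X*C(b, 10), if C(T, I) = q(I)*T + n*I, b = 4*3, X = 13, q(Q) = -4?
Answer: -6474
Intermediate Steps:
n = -45 (n = 9*(-5) = -45)
b = 12
C(T, I) = -45*I - 4*T (C(T, I) = -4*T - 45*I = -45*I - 4*T)
X*C(b, 10) = 13*(-45*10 - 4*12) = 13*(-450 - 48) = 13*(-498) = -6474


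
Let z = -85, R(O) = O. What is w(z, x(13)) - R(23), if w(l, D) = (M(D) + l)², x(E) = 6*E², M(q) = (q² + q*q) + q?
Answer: 4232569697018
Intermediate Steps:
M(q) = q + 2*q² (M(q) = (q² + q²) + q = 2*q² + q = q + 2*q²)
w(l, D) = (l + D*(1 + 2*D))² (w(l, D) = (D*(1 + 2*D) + l)² = (l + D*(1 + 2*D))²)
w(z, x(13)) - R(23) = (-85 + (6*13²)*(1 + 2*(6*13²)))² - 1*23 = (-85 + (6*169)*(1 + 2*(6*169)))² - 23 = (-85 + 1014*(1 + 2*1014))² - 23 = (-85 + 1014*(1 + 2028))² - 23 = (-85 + 1014*2029)² - 23 = (-85 + 2057406)² - 23 = 2057321² - 23 = 4232569697041 - 23 = 4232569697018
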